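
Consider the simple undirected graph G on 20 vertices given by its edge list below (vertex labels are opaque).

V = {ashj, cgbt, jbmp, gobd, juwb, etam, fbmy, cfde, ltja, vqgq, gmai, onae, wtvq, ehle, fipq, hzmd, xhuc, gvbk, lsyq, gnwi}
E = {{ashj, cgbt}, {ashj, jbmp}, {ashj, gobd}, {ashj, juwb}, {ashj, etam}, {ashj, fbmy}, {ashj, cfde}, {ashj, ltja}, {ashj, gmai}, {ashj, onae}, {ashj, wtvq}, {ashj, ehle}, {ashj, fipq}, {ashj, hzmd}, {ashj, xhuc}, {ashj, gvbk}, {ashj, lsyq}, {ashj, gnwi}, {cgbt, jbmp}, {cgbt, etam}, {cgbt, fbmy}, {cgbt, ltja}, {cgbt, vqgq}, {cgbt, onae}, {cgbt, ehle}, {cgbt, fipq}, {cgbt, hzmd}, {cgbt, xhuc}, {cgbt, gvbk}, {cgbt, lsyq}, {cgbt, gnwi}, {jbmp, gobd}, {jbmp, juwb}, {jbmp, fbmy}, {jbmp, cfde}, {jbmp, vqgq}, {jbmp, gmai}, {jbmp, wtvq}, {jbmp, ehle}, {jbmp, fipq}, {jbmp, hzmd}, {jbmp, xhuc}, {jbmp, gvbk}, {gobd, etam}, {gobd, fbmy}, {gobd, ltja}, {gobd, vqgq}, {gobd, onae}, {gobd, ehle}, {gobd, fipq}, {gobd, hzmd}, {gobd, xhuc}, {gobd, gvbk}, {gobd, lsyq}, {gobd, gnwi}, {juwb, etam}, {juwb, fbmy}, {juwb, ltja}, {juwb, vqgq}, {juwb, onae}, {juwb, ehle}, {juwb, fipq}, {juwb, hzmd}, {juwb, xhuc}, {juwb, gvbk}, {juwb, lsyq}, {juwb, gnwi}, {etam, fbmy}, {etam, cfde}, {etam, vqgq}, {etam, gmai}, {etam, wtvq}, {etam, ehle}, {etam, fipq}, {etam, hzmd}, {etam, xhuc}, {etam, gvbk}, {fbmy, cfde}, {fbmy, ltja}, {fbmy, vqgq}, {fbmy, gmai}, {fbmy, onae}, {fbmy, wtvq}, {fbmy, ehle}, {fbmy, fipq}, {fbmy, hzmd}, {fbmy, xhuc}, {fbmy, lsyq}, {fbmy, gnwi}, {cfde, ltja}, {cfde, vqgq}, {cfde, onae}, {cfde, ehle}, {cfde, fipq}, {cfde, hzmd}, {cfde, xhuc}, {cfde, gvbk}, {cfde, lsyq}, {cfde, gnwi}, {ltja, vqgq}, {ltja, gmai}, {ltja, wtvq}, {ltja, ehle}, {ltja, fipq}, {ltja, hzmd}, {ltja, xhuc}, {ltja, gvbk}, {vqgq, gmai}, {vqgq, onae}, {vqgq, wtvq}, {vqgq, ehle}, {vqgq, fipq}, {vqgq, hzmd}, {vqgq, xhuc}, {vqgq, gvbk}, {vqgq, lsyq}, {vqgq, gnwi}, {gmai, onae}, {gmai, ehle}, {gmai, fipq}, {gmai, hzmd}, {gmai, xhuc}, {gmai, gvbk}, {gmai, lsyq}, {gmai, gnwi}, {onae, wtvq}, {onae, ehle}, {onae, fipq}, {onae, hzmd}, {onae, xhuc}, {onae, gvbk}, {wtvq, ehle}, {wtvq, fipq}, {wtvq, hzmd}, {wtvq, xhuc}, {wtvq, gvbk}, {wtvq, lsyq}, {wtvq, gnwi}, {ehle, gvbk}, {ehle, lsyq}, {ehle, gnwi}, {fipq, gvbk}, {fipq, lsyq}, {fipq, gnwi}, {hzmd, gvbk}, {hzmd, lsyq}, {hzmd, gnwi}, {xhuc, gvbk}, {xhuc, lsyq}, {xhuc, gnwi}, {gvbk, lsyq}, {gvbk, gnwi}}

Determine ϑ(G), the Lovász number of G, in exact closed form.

6

Vertex cgbt has 14 neighbors: ashj, jbmp, etam, fbmy, ltja, vqgq, onae, ehle, fipq, hzmd, xhuc, gvbk, lsyq, gnwi.
deg(gnwi) = 14; N(gnwi) = {ashj, cgbt, gobd, juwb, fbmy, cfde, vqgq, gmai, wtvq, ehle, fipq, hzmd, xhuc, gvbk}.
N(ashj) = {cgbt, jbmp, gobd, juwb, etam, fbmy, cfde, ltja, gmai, onae, wtvq, ehle, fipq, hzmd, xhuc, gvbk, lsyq, gnwi}, |N(ashj)| = 18.
N(vqgq) = {cgbt, jbmp, gobd, juwb, etam, fbmy, cfde, ltja, gmai, onae, wtvq, ehle, fipq, hzmd, xhuc, gvbk, lsyq, gnwi}, |N(vqgq)| = 18.
G = K_{6,6,4,2,2}: α = 6 = χ(Ḡ), so ϑ = 6.
≈ 6.0000 (to 4 d.p.).
Check 6 ≤ 6 ≤ 6: collapsed.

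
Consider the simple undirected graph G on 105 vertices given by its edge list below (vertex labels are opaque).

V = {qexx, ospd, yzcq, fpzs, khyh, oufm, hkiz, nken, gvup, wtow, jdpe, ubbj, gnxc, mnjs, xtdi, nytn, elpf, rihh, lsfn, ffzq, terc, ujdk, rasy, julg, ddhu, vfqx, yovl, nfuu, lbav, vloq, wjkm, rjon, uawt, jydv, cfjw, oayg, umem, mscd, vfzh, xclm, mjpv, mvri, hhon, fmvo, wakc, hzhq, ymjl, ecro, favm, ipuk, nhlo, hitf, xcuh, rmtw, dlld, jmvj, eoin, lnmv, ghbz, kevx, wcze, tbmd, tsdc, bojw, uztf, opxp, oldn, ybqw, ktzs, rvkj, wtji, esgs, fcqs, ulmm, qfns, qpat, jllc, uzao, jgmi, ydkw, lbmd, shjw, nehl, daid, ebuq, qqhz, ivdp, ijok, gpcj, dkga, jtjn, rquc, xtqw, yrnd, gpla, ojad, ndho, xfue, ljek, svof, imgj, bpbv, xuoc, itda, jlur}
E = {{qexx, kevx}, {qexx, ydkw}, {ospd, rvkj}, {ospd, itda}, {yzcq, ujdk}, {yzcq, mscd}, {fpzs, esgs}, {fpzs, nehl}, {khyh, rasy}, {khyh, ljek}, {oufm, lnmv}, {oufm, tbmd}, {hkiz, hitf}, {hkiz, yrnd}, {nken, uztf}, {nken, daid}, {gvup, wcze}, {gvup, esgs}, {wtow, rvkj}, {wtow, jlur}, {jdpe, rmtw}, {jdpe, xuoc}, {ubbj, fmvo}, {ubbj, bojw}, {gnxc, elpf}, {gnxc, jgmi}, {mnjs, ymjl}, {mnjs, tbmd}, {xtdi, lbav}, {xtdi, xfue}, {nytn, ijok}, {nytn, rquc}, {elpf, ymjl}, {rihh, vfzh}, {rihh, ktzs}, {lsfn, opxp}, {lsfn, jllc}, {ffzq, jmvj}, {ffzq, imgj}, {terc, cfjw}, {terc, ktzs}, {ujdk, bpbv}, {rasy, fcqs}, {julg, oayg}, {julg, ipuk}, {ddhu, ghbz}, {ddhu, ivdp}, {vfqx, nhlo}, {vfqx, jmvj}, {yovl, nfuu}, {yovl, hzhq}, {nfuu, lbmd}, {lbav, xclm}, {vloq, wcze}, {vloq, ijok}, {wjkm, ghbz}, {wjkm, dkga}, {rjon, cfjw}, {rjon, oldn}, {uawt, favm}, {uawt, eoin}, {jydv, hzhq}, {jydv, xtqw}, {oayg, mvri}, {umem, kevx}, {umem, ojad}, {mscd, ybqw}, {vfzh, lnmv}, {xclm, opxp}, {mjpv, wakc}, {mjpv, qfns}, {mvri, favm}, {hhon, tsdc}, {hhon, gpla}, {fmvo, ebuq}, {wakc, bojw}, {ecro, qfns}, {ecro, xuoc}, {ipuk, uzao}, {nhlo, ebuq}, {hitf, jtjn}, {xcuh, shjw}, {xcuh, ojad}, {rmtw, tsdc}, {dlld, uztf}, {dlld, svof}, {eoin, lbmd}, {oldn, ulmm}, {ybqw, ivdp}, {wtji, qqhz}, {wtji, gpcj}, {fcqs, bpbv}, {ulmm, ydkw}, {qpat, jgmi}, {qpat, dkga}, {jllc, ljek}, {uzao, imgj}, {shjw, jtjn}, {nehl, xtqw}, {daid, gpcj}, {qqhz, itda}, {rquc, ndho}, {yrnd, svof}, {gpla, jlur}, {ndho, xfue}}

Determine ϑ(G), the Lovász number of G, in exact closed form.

deg(yovl) = 2; N(yovl) = {nfuu, hzhq}.
N(nytn) = {ijok, rquc}, |N(nytn)| = 2.
deg(ddhu) = 2; N(ddhu) = {ghbz, ivdp}.
Vertex fmvo has 2 neighbors: ubbj, ebuq.
Every vertex has degree 2 (N=105); a single 105-cycle (edge-transitive).
A has 53 distinct eigenvalues ≈ [2.0, 1.996, 1.986, 1.968, 1.943, 1.911, 1.872, 1.827, 1.775, 1.717, 1.652, 1.582, 1.506, 1.425, 1.338, 1.247, 1.151, 1.051, 0.948, 0.841, 0.731, 0.618, 0.503, 0.387, 0.268, 0.149, 0.03, -0.09, -0.209, -0.328, -0.445, -0.561, -0.675, -0.786, -0.895, -1.0, -1.102, -1.2, -1.293, -1.382, -1.466, -1.545, -1.618, -1.685, -1.747, -1.802, -1.851, -1.893, -1.928, -1.956, -1.978, -1.992, -1.999].
Lovász (edge-transitive): ϑ = −105·(-2*cos(pi/105))/((2)−(-2*cos(pi/105))) = 105*cos(pi/105)/(cos(pi/105) + 1).
≈ 52.4882 (to 4 d.p.).
52 ≤ 105*cos(pi/105)/(cos(pi/105) + 1) ≤ 53: both strict.

105*cos(pi/105)/(cos(pi/105) + 1)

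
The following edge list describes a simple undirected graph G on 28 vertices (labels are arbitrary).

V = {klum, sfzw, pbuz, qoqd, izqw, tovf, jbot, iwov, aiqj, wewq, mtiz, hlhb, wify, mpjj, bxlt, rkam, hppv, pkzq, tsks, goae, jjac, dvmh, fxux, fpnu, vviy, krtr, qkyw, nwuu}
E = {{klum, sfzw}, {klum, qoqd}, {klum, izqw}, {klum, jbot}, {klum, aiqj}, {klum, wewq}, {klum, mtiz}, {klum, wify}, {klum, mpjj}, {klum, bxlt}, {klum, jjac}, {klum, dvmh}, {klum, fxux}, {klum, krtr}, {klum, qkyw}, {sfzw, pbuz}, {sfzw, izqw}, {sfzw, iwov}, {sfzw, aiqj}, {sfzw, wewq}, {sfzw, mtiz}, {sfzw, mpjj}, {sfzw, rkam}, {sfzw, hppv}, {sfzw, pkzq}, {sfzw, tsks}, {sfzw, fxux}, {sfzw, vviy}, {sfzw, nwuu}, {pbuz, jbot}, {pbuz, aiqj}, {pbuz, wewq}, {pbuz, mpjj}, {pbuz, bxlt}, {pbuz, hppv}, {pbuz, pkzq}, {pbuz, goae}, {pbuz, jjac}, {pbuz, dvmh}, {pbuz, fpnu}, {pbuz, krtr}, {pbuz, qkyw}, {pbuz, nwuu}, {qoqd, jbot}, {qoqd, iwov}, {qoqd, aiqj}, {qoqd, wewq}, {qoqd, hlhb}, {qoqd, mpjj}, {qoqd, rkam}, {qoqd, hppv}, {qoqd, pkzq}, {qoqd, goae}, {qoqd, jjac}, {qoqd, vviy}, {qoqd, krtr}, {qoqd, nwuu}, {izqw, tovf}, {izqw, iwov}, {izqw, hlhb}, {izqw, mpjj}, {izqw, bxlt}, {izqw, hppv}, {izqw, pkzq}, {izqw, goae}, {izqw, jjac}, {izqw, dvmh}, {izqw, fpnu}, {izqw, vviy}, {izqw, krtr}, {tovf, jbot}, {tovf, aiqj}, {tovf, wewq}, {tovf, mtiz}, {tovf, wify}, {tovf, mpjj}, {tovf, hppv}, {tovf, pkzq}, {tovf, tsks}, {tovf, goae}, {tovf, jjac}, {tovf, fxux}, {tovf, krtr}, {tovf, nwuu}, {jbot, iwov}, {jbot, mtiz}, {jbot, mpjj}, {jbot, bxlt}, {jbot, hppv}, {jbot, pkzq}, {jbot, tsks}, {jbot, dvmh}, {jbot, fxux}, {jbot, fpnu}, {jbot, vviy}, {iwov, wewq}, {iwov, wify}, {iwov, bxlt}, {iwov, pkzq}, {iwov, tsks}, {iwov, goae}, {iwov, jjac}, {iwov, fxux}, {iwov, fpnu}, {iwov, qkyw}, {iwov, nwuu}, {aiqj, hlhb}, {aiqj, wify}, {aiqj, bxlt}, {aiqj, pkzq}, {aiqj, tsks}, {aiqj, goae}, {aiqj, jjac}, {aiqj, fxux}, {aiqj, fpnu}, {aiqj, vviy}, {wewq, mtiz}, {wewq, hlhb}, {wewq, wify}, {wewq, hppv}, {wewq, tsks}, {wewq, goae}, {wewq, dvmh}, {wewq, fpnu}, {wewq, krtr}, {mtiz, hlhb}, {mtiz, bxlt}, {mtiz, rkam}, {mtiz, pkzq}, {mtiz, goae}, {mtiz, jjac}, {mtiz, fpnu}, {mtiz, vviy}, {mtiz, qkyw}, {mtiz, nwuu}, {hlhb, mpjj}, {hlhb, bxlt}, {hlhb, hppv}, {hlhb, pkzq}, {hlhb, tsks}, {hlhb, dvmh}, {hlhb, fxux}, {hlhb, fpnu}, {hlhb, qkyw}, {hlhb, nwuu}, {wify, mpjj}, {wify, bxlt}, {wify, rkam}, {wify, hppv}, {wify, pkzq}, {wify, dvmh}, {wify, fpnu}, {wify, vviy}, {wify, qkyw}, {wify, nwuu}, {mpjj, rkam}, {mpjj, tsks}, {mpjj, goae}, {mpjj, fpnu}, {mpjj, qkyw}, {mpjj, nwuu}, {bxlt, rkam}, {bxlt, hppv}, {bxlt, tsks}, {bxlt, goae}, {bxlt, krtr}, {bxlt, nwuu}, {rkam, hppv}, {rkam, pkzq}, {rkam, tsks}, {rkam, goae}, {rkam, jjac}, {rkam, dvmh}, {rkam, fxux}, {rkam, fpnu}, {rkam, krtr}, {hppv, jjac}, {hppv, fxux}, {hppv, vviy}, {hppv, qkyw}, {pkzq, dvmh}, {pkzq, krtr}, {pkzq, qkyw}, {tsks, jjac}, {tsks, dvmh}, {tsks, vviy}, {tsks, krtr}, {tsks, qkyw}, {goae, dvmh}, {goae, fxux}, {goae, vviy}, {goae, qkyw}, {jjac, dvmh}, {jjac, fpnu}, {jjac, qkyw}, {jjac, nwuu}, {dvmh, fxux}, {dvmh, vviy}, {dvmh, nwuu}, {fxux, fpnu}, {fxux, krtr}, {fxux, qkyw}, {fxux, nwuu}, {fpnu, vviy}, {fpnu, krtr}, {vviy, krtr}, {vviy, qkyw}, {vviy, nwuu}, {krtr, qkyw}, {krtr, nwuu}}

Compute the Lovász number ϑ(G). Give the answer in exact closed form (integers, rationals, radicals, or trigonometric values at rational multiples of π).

Vertex nwuu has 15 neighbors: sfzw, pbuz, qoqd, tovf, iwov, mtiz, hlhb, wify, mpjj, bxlt, jjac, dvmh, fxux, vviy, krtr.
deg(hppv) = 15; N(hppv) = {sfzw, pbuz, qoqd, izqw, tovf, jbot, wewq, hlhb, wify, bxlt, rkam, jjac, fxux, vviy, qkyw}.
deg(iwov) = 15; N(iwov) = {sfzw, qoqd, izqw, jbot, wewq, wify, bxlt, pkzq, tsks, goae, jjac, fxux, fpnu, qkyw, nwuu}.
deg(pkzq) = 15; N(pkzq) = {sfzw, pbuz, qoqd, izqw, tovf, jbot, iwov, aiqj, mtiz, hlhb, wify, rkam, dvmh, krtr, qkyw}.
15-regular, N=28; Kneser K(8,2) on C(8,2)=28 vertices.
A has 3 distinct eigenvalues ≈ [15.0, 1.0, -5.0].
Lovász: ϑ = −28(-5)/(15+-1*(-5)) = 7.
= 7.00000000… (decimal).

7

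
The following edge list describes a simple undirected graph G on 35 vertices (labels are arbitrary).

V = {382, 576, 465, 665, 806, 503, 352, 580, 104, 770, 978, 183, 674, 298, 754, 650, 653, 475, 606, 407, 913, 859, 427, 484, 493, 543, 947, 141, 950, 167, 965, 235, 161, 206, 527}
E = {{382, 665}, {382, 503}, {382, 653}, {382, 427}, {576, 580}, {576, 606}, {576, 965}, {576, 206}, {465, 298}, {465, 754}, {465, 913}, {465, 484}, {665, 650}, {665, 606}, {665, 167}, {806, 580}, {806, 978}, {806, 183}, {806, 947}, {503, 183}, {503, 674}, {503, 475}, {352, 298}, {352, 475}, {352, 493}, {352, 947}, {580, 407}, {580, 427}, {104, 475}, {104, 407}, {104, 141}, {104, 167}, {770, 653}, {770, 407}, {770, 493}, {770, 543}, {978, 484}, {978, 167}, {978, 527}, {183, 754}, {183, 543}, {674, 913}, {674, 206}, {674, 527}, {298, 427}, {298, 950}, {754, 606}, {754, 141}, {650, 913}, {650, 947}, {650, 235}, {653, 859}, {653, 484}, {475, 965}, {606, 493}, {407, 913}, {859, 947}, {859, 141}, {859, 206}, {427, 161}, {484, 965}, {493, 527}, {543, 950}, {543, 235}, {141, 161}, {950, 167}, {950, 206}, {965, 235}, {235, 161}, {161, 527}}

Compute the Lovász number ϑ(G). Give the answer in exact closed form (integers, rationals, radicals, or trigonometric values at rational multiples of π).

Vertex 427 has 4 neighbors: 382, 580, 298, 161.
Vertex 754 has 4 neighbors: 465, 183, 606, 141.
N(493) = {352, 770, 606, 527}, |N(493)| = 4.
Vertex 576 has 4 neighbors: 580, 606, 965, 206.
4-regular, N=35; Kneser-type, 3-subsets of [7].
A has 4 distinct eigenvalues ≈ [4.0, 2.0, -1.0, -3.0].
Lovász (edge-transitive): ϑ = −35·(-3)/((4)−(-3)) = 15.
= 15.00000000… (decimal).

15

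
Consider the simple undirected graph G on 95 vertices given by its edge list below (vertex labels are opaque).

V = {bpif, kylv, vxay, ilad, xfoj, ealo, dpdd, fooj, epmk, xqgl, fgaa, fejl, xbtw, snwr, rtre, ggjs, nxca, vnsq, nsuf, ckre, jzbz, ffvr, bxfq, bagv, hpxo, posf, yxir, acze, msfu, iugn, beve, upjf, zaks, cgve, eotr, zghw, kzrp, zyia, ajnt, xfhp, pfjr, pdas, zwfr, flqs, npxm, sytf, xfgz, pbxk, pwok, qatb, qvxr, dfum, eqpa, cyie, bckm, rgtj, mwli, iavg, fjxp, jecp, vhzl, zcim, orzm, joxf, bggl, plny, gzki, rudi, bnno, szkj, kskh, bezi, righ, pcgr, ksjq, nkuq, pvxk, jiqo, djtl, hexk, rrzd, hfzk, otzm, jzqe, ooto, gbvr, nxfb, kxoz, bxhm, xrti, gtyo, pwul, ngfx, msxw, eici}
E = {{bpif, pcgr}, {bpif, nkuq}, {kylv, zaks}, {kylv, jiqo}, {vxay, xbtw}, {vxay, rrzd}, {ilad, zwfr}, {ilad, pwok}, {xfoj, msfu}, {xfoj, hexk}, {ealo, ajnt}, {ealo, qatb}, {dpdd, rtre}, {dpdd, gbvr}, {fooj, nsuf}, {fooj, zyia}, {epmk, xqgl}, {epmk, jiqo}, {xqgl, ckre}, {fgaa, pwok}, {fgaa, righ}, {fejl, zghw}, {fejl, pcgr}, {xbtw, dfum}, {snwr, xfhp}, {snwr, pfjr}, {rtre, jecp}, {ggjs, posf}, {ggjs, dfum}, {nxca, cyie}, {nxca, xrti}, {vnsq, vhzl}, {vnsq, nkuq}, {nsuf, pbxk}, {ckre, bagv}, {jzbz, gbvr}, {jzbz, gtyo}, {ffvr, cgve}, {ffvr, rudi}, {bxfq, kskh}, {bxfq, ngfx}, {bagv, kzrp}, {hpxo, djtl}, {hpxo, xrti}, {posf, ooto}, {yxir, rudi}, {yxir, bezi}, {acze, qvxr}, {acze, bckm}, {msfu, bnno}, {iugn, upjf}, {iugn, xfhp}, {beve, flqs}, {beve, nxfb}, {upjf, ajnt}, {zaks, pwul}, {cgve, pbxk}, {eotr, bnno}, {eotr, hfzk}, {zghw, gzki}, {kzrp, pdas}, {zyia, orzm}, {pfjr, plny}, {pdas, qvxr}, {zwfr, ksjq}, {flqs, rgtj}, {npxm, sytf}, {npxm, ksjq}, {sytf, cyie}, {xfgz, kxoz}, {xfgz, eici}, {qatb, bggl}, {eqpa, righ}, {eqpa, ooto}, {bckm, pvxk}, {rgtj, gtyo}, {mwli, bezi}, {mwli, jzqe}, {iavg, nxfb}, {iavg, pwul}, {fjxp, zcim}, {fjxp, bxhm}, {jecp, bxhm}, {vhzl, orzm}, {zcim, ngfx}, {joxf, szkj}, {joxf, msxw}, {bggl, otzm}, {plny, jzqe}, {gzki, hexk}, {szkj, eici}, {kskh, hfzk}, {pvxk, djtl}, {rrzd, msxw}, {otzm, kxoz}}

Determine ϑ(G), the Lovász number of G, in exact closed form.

deg(ooto) = 2; N(ooto) = {posf, eqpa}.
deg(otzm) = 2; N(otzm) = {bggl, kxoz}.
N(jecp) = {rtre, bxhm}, |N(jecp)| = 2.
N(djtl) = {hpxo, pvxk}, |N(djtl)| = 2.
G on 95 vertices is 2-regular; connected 2-regular on 95 ⇒ C_{95}.
Distinct eigenvalues (to 6 d.p.): [2.0, 1.995627, 1.982528, 1.96076, 1.930418, 1.891634, 1.84458, 1.789459, 1.726513, 1.656018, 1.578281, 1.493643, 1.402474, 1.305172, 1.202162, 1.093896, 0.980847, 0.863509, 0.742394, 0.618034, 0.490971, 0.361761, 0.230969, 0.099168, -0.033068, -0.165159, -0.296527, -0.426599, -0.554806, -0.680586, -0.803391, -0.922682, -1.037939, -1.148657, -1.254353, -1.354563, -1.44885, -1.536802, -1.618034, -1.692191, -1.758948, -1.818013, -1.869129, -1.912072, -1.946653, -1.972723, -1.990166, -1.998907].
Lovász: ϑ = −95(-2*cos(pi/95))/(2+-(-1)*2*cos(pi/95)) = 95*cos(pi/95)/(cos(pi/95) + 1).
Numerically 47.4870.
α=47, χ(Ḡ)=48; ϑ=95*cos(pi/95)/(cos(pi/95) + 1) lies between (both strict).

95*cos(pi/95)/(cos(pi/95) + 1)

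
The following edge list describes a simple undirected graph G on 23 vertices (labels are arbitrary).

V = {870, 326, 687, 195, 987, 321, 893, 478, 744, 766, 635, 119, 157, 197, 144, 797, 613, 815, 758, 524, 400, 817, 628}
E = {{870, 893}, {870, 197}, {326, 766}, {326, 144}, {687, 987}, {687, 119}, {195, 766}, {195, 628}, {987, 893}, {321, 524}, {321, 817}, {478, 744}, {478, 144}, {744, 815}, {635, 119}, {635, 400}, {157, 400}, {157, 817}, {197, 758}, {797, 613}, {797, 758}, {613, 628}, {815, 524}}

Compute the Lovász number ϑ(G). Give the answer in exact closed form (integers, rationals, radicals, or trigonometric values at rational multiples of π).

N(893) = {870, 987}, |N(893)| = 2.
deg(195) = 2; N(195) = {766, 628}.
Vertex 797 has 2 neighbors: 613, 758.
deg(119) = 2; N(119) = {687, 635}.
Every vertex has degree 2 (N=23); this is C_{23}, the 23-cycle.
spec(A) ≈ [2.0, 1.925835, 1.708839, 1.365106, 0.92013, 0.406912, -0.136485, -0.669759, -1.153361, -1.551423, -1.834423, -1.981372] (distinct, 6 d.p.).
ϑ = −N·λ_min/(λ_max−λ_min) = −23·(-2*cos(pi/23))/(2−(-2*cos(pi/23))) = 23*cos(pi/23)/(cos(pi/23) + 1).
ϑ(G) ≈ 11.446194.
α=11, χ(Ḡ)=12; ϑ=23*cos(pi/23)/(cos(pi/23) + 1) lies between (both strict).

23*cos(pi/23)/(cos(pi/23) + 1)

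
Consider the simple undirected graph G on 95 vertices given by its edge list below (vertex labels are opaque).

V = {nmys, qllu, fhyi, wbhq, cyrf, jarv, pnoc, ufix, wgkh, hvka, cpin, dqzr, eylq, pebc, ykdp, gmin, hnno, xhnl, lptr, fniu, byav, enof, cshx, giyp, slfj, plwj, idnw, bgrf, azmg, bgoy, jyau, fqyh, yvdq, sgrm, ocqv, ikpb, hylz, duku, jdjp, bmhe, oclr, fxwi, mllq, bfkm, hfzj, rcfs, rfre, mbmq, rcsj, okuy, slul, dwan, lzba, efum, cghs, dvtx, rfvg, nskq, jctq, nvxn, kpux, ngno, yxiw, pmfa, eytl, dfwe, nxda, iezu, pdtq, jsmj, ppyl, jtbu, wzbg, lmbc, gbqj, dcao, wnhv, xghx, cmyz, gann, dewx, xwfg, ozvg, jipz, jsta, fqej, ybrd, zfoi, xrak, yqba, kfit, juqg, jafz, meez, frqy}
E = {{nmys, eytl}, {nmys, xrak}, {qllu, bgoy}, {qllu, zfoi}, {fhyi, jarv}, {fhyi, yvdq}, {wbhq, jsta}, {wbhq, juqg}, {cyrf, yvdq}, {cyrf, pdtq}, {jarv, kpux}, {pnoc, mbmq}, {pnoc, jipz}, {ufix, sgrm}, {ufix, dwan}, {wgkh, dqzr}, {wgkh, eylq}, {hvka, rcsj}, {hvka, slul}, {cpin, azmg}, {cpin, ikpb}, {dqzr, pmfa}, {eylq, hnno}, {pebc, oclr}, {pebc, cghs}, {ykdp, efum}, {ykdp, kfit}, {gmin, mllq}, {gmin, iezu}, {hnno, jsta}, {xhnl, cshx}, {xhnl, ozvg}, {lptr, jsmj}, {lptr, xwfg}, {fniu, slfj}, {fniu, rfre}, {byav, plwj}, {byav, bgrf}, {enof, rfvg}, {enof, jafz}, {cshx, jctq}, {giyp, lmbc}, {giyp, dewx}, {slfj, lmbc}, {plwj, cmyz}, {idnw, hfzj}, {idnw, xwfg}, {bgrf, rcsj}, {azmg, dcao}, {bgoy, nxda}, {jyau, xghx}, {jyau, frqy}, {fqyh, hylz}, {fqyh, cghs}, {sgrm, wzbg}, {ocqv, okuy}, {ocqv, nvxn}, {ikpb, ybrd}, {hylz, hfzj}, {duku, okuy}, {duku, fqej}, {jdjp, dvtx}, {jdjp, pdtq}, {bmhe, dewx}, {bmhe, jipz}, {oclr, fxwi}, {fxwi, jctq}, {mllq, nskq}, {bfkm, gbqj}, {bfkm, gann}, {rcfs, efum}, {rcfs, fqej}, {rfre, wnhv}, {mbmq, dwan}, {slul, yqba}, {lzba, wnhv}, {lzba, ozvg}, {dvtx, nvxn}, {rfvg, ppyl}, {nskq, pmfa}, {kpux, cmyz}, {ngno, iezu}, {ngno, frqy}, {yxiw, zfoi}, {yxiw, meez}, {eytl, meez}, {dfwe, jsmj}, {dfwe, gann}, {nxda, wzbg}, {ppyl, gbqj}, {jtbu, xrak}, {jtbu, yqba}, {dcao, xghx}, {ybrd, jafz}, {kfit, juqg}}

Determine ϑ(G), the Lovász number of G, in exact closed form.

95*cos(pi/95)/(cos(pi/95) + 1)

N(bfkm) = {gbqj, gann}, |N(bfkm)| = 2.
N(xhnl) = {cshx, ozvg}, |N(xhnl)| = 2.
N(gann) = {bfkm, dfwe}, |N(gann)| = 2.
Vertex ykdp has 2 neighbors: efum, kfit.
2-regular, N=95; a single 95-cycle (edge-transitive).
The 48 distinct eigenvalues: [2.0, 1.9956, 1.9825, 1.9608, 1.9304, 1.8916, 1.8446, 1.7895, 1.7265, 1.656, 1.5783, 1.4936, 1.4025, 1.3052, 1.2022, 1.0939, 0.9808, 0.8635, 0.7424, 0.618, 0.491, 0.3618, 0.231, 0.0992, -0.0331, -0.1652, -0.2965, -0.4266, -0.5548, -0.6806, -0.8034, -0.9227, -1.0379, -1.1487, -1.2544, -1.3546, -1.4489, -1.5368, -1.618, -1.6922, -1.7589, -1.818, -1.8691, -1.9121, -1.9467, -1.9727, -1.9902, -1.9989].
Lovász (edge-transitive): ϑ = −95·(-2*cos(pi/95))/((2)−(-2*cos(pi/95))) = 95*cos(pi/95)/(cos(pi/95) + 1).
≈ 47.48701 (to 5 d.p.).
47 ≤ 95*cos(pi/95)/(cos(pi/95) + 1) ≤ 48: both strict.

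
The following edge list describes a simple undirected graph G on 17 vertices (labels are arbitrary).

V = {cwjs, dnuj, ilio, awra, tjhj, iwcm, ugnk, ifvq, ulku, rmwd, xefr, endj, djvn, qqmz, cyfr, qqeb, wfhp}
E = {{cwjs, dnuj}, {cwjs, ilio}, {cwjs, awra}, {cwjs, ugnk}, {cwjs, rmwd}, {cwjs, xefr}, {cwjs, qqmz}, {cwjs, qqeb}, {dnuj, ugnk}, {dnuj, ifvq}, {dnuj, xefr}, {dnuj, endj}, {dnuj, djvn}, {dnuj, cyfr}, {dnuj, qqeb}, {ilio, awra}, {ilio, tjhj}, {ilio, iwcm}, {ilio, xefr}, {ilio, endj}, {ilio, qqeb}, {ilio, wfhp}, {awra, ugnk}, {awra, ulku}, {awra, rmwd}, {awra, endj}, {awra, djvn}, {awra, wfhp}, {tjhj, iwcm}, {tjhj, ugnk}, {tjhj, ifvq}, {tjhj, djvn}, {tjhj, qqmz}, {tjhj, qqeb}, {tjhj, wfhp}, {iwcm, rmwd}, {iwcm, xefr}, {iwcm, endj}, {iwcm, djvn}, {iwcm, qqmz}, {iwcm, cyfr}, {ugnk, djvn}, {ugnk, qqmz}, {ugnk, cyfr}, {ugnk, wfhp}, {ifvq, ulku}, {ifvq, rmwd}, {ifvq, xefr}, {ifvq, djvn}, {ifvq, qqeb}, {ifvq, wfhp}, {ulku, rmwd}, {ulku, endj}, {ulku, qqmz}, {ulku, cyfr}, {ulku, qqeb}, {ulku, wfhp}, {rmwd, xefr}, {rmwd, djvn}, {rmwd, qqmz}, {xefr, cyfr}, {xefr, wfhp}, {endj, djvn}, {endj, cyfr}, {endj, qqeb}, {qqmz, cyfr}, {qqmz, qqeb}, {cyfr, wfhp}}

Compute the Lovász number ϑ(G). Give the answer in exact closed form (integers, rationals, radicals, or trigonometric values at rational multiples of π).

deg(djvn) = 8; N(djvn) = {dnuj, awra, tjhj, iwcm, ugnk, ifvq, rmwd, endj}.
Vertex ugnk has 8 neighbors: cwjs, dnuj, awra, tjhj, djvn, qqmz, cyfr, wfhp.
deg(cyfr) = 8; N(cyfr) = {dnuj, iwcm, ugnk, ulku, xefr, endj, qqmz, wfhp}.
Vertex tjhj has 8 neighbors: ilio, iwcm, ugnk, ifvq, djvn, qqmz, qqeb, wfhp.
G on 17 vertices is 8-regular; SR(17,8,3,4) — a Paley graph.
spec(A) ≈ [8.0, 1.56155, -2.56155] (distinct, 5 d.p.).
−17·(-sqrt(17)/2 - 1/2) / ((8)−(-sqrt(17)/2 - 1/2)) = sqrt(17) = ϑ(G).
= 4.12311… (decimal).

sqrt(17)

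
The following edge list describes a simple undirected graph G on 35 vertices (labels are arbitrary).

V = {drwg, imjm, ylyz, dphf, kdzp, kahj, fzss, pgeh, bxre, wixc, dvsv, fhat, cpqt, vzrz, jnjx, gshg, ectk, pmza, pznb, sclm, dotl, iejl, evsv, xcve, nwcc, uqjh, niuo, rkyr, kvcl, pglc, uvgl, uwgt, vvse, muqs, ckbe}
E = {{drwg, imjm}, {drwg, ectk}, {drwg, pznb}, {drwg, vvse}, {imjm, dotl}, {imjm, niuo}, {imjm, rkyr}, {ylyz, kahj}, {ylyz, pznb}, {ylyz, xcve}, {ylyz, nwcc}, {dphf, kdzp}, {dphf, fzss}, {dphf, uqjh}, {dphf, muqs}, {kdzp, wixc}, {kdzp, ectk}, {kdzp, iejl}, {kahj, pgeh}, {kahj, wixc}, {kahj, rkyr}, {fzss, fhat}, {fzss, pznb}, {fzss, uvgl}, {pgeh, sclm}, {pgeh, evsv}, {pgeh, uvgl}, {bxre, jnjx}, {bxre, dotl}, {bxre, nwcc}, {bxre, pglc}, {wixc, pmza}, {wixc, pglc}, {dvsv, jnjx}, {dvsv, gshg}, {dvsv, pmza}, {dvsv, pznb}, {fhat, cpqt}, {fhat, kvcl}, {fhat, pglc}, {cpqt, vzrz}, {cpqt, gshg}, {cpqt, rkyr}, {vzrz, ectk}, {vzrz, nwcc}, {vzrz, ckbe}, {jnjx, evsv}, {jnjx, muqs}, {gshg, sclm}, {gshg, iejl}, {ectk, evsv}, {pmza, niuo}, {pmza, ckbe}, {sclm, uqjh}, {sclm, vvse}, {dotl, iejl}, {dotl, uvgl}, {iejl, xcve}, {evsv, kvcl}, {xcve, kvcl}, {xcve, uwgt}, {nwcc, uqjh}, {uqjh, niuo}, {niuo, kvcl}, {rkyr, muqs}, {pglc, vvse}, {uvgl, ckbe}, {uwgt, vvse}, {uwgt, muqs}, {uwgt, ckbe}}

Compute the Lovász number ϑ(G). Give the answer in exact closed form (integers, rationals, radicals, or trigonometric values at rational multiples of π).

deg(pznb) = 4; N(pznb) = {drwg, ylyz, fzss, dvsv}.
Vertex kahj has 4 neighbors: ylyz, pgeh, wixc, rkyr.
deg(nwcc) = 4; N(nwcc) = {ylyz, bxre, vzrz, uqjh}.
Vertex wixc has 4 neighbors: kdzp, kahj, pmza, pglc.
35-vertex 4-regular graph: Kneser-type, 3-subsets of [7].
Distinct eigenvalues (to 4 d.p.): [4.0, 2.0, -1.0, -3.0].
ϑ = −N·λ_min/(λ_max−λ_min) = −35·(-3)/(4−(-3)) = 15.
ϑ(G) ≈ 15.00000.

15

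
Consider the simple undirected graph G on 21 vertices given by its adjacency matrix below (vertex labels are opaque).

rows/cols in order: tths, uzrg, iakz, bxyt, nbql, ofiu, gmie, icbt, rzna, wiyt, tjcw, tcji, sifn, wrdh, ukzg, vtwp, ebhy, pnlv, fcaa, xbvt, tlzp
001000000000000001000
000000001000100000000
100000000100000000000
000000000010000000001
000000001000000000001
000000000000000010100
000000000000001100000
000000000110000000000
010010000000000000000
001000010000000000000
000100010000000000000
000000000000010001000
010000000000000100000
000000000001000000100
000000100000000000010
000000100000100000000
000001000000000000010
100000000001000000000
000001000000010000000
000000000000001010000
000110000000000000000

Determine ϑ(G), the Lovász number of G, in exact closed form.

21*cos(pi/21)/(cos(pi/21) + 1)

N(xbvt) = {ukzg, ebhy}, |N(xbvt)| = 2.
N(sifn) = {uzrg, vtwp}, |N(sifn)| = 2.
Vertex bxyt has 2 neighbors: tjcw, tlzp.
Vertex wiyt has 2 neighbors: iakz, icbt.
Every vertex has degree 2 (N=21); this is C_{21}, the 21-cycle.
The 11 distinct eigenvalues: [2.0, 1.9111, 1.6525, 1.247, 0.7307, 0.1495, -0.445, -1.0, -1.4661, -1.8019, -1.9777].
λ_max=2, λ_min=-2*cos(pi/21); ϑ = −21·λ_min/(λ_max−λ_min) = 21*cos(pi/21)/(cos(pi/21) + 1).
≈ 10.4410325 (to 7 d.p.).
Lovász sandwich 10 ≤ 21*cos(pi/21)/(cos(pi/21) + 1) ≤ 11: both strict.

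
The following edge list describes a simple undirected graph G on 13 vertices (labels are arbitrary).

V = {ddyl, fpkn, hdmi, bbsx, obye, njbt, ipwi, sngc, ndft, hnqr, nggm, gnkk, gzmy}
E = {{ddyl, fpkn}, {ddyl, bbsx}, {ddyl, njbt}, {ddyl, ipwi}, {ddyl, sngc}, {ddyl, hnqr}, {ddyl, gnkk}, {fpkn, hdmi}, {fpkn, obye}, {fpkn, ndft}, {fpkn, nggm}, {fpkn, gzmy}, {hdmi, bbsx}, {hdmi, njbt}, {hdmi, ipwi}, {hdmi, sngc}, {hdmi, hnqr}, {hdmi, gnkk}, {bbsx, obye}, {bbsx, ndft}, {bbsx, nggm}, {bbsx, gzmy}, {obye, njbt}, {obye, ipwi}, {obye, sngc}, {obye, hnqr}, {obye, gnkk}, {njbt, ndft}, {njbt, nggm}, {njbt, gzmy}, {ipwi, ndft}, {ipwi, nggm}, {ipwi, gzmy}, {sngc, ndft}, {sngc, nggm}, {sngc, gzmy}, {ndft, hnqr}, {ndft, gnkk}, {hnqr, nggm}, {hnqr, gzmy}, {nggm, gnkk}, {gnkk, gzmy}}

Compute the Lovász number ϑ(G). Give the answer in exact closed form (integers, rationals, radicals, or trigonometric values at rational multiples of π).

N(njbt) = {ddyl, hdmi, obye, ndft, nggm, gzmy}, |N(njbt)| = 6.
Vertex gzmy has 7 neighbors: fpkn, bbsx, njbt, ipwi, sngc, hnqr, gnkk.
deg(ddyl) = 7; N(ddyl) = {fpkn, bbsx, njbt, ipwi, sngc, hnqr, gnkk}.
N(obye) = {fpkn, bbsx, njbt, ipwi, sngc, hnqr, gnkk}, |N(obye)| = 7.
Complete multipartite on [7, 6]: sandwich collapses at ϑ=7.
= 7.00000… (decimal).
Check 7 ≤ 7 ≤ 7: collapsed.

7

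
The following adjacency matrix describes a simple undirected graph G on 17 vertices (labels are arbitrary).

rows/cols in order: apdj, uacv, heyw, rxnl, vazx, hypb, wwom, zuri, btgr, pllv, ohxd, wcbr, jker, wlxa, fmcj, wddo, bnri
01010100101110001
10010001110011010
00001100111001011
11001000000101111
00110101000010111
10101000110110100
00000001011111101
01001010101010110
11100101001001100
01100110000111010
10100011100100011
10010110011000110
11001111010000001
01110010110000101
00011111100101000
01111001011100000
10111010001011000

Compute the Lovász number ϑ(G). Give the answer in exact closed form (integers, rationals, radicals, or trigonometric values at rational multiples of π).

Vertex rxnl has 8 neighbors: apdj, uacv, vazx, wcbr, wlxa, fmcj, wddo, bnri.
N(hypb) = {apdj, heyw, vazx, btgr, pllv, wcbr, jker, fmcj}, |N(hypb)| = 8.
N(fmcj) = {rxnl, vazx, hypb, wwom, zuri, btgr, wcbr, wlxa}, |N(fmcj)| = 8.
deg(ohxd) = 8; N(ohxd) = {apdj, heyw, wwom, zuri, btgr, wcbr, wddo, bnri}.
G on 17 vertices is 8-regular; strongly regular (17,8,3,4).
spec(A) ≈ [8.0, 1.56155, -2.56155] (distinct, 5 d.p.).
Lovász (edge-transitive): ϑ = −17·(-sqrt(17)/2 - 1/2)/((8)−(-sqrt(17)/2 - 1/2)) = sqrt(17).
= 4.12310563… (decimal).

sqrt(17)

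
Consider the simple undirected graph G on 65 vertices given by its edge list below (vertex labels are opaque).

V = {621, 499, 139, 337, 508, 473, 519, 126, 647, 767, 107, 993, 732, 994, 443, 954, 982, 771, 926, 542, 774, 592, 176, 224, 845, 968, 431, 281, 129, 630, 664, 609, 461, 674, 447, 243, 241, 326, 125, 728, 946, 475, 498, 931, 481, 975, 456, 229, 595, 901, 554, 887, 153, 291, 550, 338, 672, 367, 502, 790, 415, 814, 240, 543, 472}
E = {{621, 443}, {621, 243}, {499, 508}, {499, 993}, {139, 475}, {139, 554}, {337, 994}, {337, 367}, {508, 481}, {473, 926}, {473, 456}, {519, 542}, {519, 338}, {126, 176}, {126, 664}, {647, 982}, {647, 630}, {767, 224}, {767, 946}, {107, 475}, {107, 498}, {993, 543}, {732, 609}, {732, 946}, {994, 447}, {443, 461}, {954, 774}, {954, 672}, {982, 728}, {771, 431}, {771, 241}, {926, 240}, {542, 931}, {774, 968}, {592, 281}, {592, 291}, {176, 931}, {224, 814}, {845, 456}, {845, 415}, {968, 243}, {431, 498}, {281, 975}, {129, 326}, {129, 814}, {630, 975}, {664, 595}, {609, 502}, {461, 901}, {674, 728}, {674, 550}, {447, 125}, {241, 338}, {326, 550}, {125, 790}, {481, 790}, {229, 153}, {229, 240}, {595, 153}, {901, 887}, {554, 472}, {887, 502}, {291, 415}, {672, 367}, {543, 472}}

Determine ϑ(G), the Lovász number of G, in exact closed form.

Vertex 542 has 2 neighbors: 519, 931.
Vertex 664 has 2 neighbors: 126, 595.
N(502) = {609, 887}, |N(502)| = 2.
Vertex 609 has 2 neighbors: 732, 502.
Every vertex has degree 2 (N=65); connected 2-regular on 65 ⇒ C_{65}.
A has 33 distinct eigenvalues ≈ [2.0, 1.9907, 1.9627, 1.9165, 1.8523, 1.7709, 1.6729, 1.5593, 1.4312, 1.2897, 1.1361, 0.972, 0.7987, 0.618, 0.4316, 0.2411, 0.0483, -0.1449, -0.3367, -0.5254, -0.7092, -0.8864, -1.0553, -1.2143, -1.362, -1.497, -1.618, -1.7239, -1.8137, -1.8866, -1.9419, -1.979, -1.9977].
Lovász: ϑ = −65(-2*cos(pi/65))/(2+-(-1)*2*cos(pi/65)) = 65*cos(pi/65)/(cos(pi/65) + 1).
ϑ(G) ≈ 32.481013.
Sandwich: α(G)=32 ≤ ϑ(G)=65*cos(pi/65)/(cos(pi/65) + 1) ≤ χ(Ḡ)=33 (both strict).

65*cos(pi/65)/(cos(pi/65) + 1)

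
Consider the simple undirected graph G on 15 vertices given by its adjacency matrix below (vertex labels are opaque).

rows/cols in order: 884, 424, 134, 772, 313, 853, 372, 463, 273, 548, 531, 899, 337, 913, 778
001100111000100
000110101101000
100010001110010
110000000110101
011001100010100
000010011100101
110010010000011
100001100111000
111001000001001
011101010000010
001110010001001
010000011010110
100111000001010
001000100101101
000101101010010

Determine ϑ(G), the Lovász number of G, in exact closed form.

5

deg(463) = 6; N(463) = {884, 853, 372, 548, 531, 899}.
N(899) = {424, 463, 273, 531, 337, 913}, |N(899)| = 6.
Vertex 531 has 6 neighbors: 134, 772, 313, 463, 899, 778.
N(424) = {772, 313, 372, 273, 548, 899}, |N(424)| = 6.
15-vertex 6-regular graph: Kneser K(6,2) on C(6,2)=15 vertices.
The 3 distinct eigenvalues: [6.0, 1.0, -3.0].
Lovász: ϑ = −15(-3)/(6+-1*(-3)) = 5.
= 5.000000… (decimal).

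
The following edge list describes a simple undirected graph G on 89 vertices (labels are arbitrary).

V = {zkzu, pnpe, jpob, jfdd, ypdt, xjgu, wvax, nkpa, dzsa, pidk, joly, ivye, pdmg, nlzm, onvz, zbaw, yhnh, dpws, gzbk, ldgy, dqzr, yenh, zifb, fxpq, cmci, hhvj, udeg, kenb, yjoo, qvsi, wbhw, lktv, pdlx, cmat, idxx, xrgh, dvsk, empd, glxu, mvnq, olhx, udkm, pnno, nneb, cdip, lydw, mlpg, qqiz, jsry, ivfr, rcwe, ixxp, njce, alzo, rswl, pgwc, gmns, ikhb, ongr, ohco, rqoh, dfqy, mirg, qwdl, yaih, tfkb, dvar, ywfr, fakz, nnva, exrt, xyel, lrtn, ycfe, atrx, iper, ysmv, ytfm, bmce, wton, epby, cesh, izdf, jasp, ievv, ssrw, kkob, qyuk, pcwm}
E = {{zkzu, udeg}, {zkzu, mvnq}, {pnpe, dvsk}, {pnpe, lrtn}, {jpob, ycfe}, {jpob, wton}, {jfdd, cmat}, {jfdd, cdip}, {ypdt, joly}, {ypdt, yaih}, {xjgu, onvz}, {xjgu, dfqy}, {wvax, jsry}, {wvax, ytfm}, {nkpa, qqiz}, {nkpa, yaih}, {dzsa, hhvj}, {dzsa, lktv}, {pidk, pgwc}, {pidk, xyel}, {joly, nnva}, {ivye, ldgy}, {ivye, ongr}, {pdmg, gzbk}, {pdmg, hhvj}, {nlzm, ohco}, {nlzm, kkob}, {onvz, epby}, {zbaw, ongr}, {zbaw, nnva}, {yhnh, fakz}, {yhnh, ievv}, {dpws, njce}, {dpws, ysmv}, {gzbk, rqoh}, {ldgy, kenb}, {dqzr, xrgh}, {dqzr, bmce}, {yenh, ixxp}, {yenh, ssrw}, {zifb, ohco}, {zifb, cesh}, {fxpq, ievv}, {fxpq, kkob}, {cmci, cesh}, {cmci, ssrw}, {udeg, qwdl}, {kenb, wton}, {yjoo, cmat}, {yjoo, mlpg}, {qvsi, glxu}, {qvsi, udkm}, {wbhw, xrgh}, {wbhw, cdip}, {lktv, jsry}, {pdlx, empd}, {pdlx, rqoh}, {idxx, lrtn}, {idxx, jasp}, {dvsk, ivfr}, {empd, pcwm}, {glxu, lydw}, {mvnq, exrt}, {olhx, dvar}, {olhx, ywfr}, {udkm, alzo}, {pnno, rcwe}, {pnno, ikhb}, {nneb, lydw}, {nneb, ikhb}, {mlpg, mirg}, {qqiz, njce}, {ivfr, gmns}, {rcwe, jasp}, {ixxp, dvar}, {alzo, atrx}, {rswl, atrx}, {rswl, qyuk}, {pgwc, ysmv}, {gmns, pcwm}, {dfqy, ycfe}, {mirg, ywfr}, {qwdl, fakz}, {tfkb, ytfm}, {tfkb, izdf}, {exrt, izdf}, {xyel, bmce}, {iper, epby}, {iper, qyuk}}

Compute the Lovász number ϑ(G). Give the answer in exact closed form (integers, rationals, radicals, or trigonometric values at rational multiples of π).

Vertex bmce has 2 neighbors: dqzr, xyel.
Vertex xjgu has 2 neighbors: onvz, dfqy.
deg(atrx) = 2; N(atrx) = {alzo, rswl}.
Vertex pnpe has 2 neighbors: dvsk, lrtn.
89-vertex 2-regular graph: this is C_{89}, the 89-cycle.
The 45 distinct eigenvalues: [2.0, 1.995, 1.9801, 1.9553, 1.9208, 1.8767, 1.8232, 1.7607, 1.6894, 1.6097, 1.522, 1.4266, 1.3242, 1.2152, 1.1001, 0.9796, 0.8541, 0.7244, 0.5911, 0.4549, 0.3164, 0.1763, 0.0353, -0.1058, -0.2465, -0.3859, -0.5233, -0.6582, -0.7898, -0.9174, -1.0405, -1.1584, -1.2705, -1.3763, -1.4752, -1.5668, -1.6506, -1.7261, -1.7931, -1.8511, -1.8999, -1.9393, -1.9689, -1.9888, -1.9988].
Lovász (edge-transitive): ϑ = −89·(-2*cos(pi/89))/((2)−(-2*cos(pi/89))) = 89*cos(pi/89)/(cos(pi/89) + 1).
≈ 44.48613532 (to 8 d.p.).
Sandwich: α(G)=44 ≤ ϑ(G)=89*cos(pi/89)/(cos(pi/89) + 1) ≤ χ(Ḡ)=45 (both strict).

89*cos(pi/89)/(cos(pi/89) + 1)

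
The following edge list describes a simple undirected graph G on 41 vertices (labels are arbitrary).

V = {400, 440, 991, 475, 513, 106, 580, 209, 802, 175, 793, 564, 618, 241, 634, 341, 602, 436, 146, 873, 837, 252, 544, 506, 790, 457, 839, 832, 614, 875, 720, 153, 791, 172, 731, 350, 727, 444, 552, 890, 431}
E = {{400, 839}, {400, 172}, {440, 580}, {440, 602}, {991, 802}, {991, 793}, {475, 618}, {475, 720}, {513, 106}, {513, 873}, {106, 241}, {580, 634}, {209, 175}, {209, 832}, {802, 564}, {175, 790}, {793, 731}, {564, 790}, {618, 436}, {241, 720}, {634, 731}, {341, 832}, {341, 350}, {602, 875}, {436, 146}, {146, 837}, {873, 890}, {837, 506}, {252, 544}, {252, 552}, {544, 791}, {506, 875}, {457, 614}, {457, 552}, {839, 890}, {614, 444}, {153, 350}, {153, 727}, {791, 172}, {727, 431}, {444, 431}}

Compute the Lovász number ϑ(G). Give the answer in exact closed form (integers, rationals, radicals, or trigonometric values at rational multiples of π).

Vertex 350 has 2 neighbors: 341, 153.
Vertex 564 has 2 neighbors: 802, 790.
deg(634) = 2; N(634) = {580, 731}.
deg(106) = 2; N(106) = {513, 241}.
2-regular, N=41; a single 41-cycle (edge-transitive).
Distinct eigenvalues (to 6 d.p.): [2.0, 1.976561, 1.906793, 1.792331, 1.635859, 1.441043, 1.212451, 0.95544, 0.676034, 0.380782, 0.076605, -0.229367, -0.529963, -0.818137, -1.087135, -1.330651, -1.542978, -1.719139, -1.855005, -1.947391, -1.994132].
ϑ = −N·λ_min/(λ_max−λ_min) = −41·(-2*cos(pi/41))/(2−(-2*cos(pi/41))) = 41*cos(pi/41)/(cos(pi/41) + 1).
≈ 20.4699 (to 4 d.p.).
Sandwich: α(G)=20 ≤ ϑ(G)=41*cos(pi/41)/(cos(pi/41) + 1) ≤ χ(Ḡ)=21 (both strict).

41*cos(pi/41)/(cos(pi/41) + 1)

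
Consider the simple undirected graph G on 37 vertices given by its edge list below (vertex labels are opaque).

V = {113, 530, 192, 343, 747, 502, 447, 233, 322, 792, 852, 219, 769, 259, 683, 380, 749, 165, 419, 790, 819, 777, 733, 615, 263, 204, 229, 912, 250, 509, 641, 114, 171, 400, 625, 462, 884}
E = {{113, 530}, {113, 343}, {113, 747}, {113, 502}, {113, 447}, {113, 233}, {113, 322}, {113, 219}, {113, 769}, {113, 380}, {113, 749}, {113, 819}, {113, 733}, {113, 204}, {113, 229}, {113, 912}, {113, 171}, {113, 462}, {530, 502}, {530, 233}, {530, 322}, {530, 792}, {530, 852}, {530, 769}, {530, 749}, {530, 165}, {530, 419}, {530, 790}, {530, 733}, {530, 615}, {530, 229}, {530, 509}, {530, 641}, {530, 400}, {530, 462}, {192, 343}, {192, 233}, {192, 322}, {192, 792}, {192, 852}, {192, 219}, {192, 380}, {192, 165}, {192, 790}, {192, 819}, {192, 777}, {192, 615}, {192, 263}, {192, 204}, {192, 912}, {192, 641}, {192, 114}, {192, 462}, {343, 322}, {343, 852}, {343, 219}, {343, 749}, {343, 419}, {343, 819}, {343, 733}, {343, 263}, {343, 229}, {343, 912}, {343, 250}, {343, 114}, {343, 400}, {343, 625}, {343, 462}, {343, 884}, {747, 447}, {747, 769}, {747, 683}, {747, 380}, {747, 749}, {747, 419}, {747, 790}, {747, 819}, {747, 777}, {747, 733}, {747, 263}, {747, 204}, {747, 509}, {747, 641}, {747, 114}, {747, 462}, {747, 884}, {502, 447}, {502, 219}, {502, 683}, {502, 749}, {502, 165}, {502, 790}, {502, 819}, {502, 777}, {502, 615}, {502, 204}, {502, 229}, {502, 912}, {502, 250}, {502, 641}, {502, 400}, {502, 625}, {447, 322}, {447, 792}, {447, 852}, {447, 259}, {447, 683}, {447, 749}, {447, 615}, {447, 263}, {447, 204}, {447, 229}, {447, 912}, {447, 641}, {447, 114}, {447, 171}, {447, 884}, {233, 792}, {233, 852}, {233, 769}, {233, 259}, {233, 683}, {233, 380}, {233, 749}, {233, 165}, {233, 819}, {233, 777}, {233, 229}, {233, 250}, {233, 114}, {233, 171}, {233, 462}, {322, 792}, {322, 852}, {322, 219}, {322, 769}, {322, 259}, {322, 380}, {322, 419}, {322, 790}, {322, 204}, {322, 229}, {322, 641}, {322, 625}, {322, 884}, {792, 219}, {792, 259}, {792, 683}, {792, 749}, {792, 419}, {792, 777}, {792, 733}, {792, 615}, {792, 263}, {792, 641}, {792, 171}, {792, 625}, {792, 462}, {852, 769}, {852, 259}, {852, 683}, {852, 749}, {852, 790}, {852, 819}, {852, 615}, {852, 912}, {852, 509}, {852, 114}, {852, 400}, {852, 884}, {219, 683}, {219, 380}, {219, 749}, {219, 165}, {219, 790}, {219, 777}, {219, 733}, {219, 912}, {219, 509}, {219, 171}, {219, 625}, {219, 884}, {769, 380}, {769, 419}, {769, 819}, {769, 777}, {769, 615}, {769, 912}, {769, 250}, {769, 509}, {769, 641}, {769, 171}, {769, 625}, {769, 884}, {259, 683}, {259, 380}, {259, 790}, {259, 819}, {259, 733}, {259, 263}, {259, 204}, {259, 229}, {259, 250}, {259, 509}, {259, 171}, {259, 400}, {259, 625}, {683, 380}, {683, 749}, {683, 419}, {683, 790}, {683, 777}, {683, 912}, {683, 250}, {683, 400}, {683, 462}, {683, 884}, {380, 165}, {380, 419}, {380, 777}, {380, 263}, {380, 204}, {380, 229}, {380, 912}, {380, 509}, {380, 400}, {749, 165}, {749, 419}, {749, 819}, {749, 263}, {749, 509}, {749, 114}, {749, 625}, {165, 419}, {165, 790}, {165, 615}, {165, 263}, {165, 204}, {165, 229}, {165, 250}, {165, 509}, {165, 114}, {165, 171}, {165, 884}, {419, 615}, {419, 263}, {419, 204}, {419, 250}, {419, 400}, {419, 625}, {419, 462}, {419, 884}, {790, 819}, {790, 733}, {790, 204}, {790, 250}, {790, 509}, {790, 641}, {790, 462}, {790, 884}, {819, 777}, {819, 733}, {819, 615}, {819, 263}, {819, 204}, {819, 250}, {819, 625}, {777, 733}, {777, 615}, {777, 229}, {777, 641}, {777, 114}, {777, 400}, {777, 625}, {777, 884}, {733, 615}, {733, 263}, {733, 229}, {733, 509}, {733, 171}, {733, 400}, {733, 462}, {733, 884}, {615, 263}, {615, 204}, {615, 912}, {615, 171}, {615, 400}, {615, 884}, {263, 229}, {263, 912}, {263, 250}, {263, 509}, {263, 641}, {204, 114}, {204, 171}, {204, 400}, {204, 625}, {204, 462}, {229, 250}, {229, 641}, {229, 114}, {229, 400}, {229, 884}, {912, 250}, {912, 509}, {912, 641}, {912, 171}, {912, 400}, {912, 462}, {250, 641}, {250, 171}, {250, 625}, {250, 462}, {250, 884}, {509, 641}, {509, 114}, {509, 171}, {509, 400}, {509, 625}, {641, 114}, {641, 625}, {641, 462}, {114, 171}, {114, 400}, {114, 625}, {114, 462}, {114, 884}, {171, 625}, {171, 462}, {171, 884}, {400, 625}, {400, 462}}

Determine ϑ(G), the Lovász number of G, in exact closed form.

Vertex 792 has 18 neighbors: 530, 192, 447, 233, 322, 219, 259, 683, 749, 419, 777, 733, 615, 263, 641, 171, 625, 462.
Vertex 615 has 18 neighbors: 530, 192, 502, 447, 792, 852, 769, 165, 419, 819, 777, 733, 263, 204, 912, 171, 400, 884.
N(733) = {113, 530, 343, 747, 792, 219, 259, 790, 819, 777, 615, 263, 229, 509, 171, 400, 462, 884}, |N(733)| = 18.
deg(747) = 18; N(747) = {113, 447, 769, 683, 380, 749, 419, 790, 819, 777, 733, 263, 204, 509, 641, 114, 462, 884}.
Regular of degree 18 on 37 vertices: Paley(37): SR with (k,λ,μ)=(18,8,9).
A has 3 distinct eigenvalues ≈ [18.0, 2.541381, -3.541381].
ϑ = −N·λ_min/(λ_max−λ_min) = −37·(-sqrt(37)/2 - 1/2)/(18−(-sqrt(37)/2 - 1/2)) = sqrt(37).
≈ 6.0828 (to 4 d.p.).

sqrt(37)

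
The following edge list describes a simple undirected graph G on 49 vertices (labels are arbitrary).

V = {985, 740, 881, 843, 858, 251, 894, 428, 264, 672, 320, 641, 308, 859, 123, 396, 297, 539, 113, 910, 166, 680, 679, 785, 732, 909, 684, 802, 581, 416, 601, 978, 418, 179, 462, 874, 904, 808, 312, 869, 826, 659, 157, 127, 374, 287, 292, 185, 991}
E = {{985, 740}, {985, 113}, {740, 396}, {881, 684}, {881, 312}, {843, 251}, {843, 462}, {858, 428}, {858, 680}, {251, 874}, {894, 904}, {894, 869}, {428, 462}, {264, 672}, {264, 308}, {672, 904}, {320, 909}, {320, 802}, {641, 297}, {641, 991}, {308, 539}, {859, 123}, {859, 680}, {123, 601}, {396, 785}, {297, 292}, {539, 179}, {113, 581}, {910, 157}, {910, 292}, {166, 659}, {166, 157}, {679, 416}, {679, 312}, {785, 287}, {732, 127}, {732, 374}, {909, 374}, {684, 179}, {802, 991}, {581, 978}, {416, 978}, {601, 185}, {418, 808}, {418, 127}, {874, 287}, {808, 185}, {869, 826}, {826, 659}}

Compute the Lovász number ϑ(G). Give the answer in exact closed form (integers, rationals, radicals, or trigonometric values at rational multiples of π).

49*cos(pi/49)/(cos(pi/49) + 1)

Vertex 910 has 2 neighbors: 157, 292.
N(416) = {679, 978}, |N(416)| = 2.
N(826) = {869, 659}, |N(826)| = 2.
deg(785) = 2; N(785) = {396, 287}.
2-regular, N=49; the odd cycle C_{49}.
spec(A) ≈ [2.0, 1.984, 1.935, 1.854, 1.743, 1.603, 1.437, 1.247, 1.037, 0.81, 0.569, 0.319, 0.064, -0.192, -0.445, -0.691, -0.925, -1.144, -1.345, -1.523, -1.676, -1.802, -1.898, -1.963, -1.996] (distinct, 3 d.p.).
ϑ = −N·λ_min/(λ_max−λ_min) = −49·(-2*cos(pi/49))/(2−(-2*cos(pi/49))) = 49*cos(pi/49)/(cos(pi/49) + 1).
ϑ(G) ≈ 24.474805178.
24 ≤ 49*cos(pi/49)/(cos(pi/49) + 1) ≤ 25: both strict.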